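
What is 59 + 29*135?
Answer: 3974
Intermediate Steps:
59 + 29*135 = 59 + 3915 = 3974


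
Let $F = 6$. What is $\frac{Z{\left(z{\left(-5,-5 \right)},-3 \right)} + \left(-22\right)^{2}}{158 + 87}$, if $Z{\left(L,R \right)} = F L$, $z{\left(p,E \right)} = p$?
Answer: $\frac{454}{245} \approx 1.8531$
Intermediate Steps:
$Z{\left(L,R \right)} = 6 L$
$\frac{Z{\left(z{\left(-5,-5 \right)},-3 \right)} + \left(-22\right)^{2}}{158 + 87} = \frac{6 \left(-5\right) + \left(-22\right)^{2}}{158 + 87} = \frac{-30 + 484}{245} = 454 \cdot \frac{1}{245} = \frac{454}{245}$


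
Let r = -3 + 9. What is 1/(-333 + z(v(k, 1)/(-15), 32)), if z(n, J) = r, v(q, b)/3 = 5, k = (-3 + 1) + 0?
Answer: -1/327 ≈ -0.0030581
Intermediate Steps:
k = -2 (k = -2 + 0 = -2)
v(q, b) = 15 (v(q, b) = 3*5 = 15)
r = 6
z(n, J) = 6
1/(-333 + z(v(k, 1)/(-15), 32)) = 1/(-333 + 6) = 1/(-327) = -1/327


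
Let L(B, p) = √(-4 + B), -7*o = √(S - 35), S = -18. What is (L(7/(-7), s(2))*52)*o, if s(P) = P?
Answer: 52*√265/7 ≈ 120.93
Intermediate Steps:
o = -I*√53/7 (o = -√(-18 - 35)/7 = -I*√53/7 ≈ -1.04*I)
(L(7/(-7), s(2))*52)*o = (√(-4 + 7/(-7))*52)*(-I*√53/7) = (√(-4 + 7*(-⅐))*52)*(-I*√53/7) = (√(-4 - 1)*52)*(-I*√53/7) = (√(-5)*52)*(-I*√53/7) = ((I*√5)*52)*(-I*√53/7) = (52*I*√5)*(-I*√53/7) = 52*√265/7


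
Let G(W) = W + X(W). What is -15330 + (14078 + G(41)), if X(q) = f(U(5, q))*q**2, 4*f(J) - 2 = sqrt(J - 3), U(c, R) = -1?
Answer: -741/2 + 1681*I/2 ≈ -370.5 + 840.5*I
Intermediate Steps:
f(J) = 1/2 + sqrt(-3 + J)/4 (f(J) = 1/2 + sqrt(J - 3)/4 = 1/2 + sqrt(-3 + J)/4)
X(q) = q**2*(1/2 + I/2) (X(q) = (1/2 + sqrt(-3 - 1)/4)*q**2 = (1/2 + sqrt(-4)/4)*q**2 = (1/2 + (2*I)/4)*q**2 = (1/2 + I/2)*q**2 = q**2*(1/2 + I/2))
G(W) = W + W**2*(1 + I)/2
-15330 + (14078 + G(41)) = -15330 + (14078 + (1/2)*41*(2 + 41*(1 + I))) = -15330 + (14078 + (1/2)*41*(2 + (41 + 41*I))) = -15330 + (14078 + (1/2)*41*(43 + 41*I)) = -15330 + (14078 + (1763/2 + 1681*I/2)) = -15330 + (29919/2 + 1681*I/2) = -741/2 + 1681*I/2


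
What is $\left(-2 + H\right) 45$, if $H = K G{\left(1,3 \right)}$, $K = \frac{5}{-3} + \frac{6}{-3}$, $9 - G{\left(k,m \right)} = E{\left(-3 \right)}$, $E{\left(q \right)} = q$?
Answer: $-2070$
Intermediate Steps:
$G{\left(k,m \right)} = 12$ ($G{\left(k,m \right)} = 9 - -3 = 9 + 3 = 12$)
$K = - \frac{11}{3}$ ($K = 5 \left(- \frac{1}{3}\right) + 6 \left(- \frac{1}{3}\right) = - \frac{5}{3} - 2 = - \frac{11}{3} \approx -3.6667$)
$H = -44$ ($H = \left(- \frac{11}{3}\right) 12 = -44$)
$\left(-2 + H\right) 45 = \left(-2 - 44\right) 45 = \left(-46\right) 45 = -2070$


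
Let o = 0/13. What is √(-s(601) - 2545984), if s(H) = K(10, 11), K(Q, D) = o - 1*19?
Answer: 3*I*√282885 ≈ 1595.6*I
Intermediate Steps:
o = 0 (o = 0*(1/13) = 0)
K(Q, D) = -19 (K(Q, D) = 0 - 1*19 = 0 - 19 = -19)
s(H) = -19
√(-s(601) - 2545984) = √(-1*(-19) - 2545984) = √(19 - 2545984) = √(-2545965) = 3*I*√282885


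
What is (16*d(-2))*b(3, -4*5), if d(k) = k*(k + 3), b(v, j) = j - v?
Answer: 736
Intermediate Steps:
d(k) = k*(3 + k)
(16*d(-2))*b(3, -4*5) = (16*(-2*(3 - 2)))*(-4*5 - 1*3) = (16*(-2*1))*(-20 - 3) = (16*(-2))*(-23) = -32*(-23) = 736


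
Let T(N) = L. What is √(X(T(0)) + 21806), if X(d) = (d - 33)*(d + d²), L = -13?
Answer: √14630 ≈ 120.95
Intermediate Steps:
T(N) = -13
X(d) = (-33 + d)*(d + d²)
√(X(T(0)) + 21806) = √(-13*(-33 + (-13)² - 32*(-13)) + 21806) = √(-13*(-33 + 169 + 416) + 21806) = √(-13*552 + 21806) = √(-7176 + 21806) = √14630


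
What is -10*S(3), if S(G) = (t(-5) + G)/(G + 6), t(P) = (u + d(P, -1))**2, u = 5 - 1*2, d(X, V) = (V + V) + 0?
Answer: -40/9 ≈ -4.4444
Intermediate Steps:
d(X, V) = 2*V (d(X, V) = 2*V + 0 = 2*V)
u = 3 (u = 5 - 2 = 3)
t(P) = 1 (t(P) = (3 + 2*(-1))**2 = (3 - 2)**2 = 1**2 = 1)
S(G) = (1 + G)/(6 + G) (S(G) = (1 + G)/(G + 6) = (1 + G)/(6 + G))
-10*S(3) = -10*(1 + 3)/(6 + 3) = -10*4/9 = -40/9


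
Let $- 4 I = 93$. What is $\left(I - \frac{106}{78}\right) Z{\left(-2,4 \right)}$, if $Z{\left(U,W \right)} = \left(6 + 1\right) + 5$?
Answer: $- \frac{3839}{13} \approx -295.31$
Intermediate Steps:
$I = - \frac{93}{4}$ ($I = \left(- \frac{1}{4}\right) 93 = - \frac{93}{4} \approx -23.25$)
$Z{\left(U,W \right)} = 12$ ($Z{\left(U,W \right)} = 7 + 5 = 12$)
$\left(I - \frac{106}{78}\right) Z{\left(-2,4 \right)} = \left(- \frac{93}{4} - \frac{106}{78}\right) 12 = \left(- \frac{93}{4} - \frac{53}{39}\right) 12 = \left(- \frac{3839}{156}\right) 12 = - \frac{3839}{13}$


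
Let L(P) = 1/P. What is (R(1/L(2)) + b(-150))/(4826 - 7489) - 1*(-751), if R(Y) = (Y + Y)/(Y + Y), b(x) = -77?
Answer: 1999989/2663 ≈ 751.03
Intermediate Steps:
R(Y) = 1 (R(Y) = (2*Y)/((2*Y)) = (2*Y)*(1/(2*Y)) = 1)
(R(1/L(2)) + b(-150))/(4826 - 7489) - 1*(-751) = (1 - 77)/(4826 - 7489) - 1*(-751) = -76/(-2663) + 751 = -76*(-1/2663) + 751 = 76/2663 + 751 = 1999989/2663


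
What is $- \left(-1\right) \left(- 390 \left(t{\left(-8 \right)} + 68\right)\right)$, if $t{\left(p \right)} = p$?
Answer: $-23400$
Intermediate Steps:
$- \left(-1\right) \left(- 390 \left(t{\left(-8 \right)} + 68\right)\right) = - \left(-1\right) \left(- 390 \left(-8 + 68\right)\right) = - \left(-1\right) \left(\left(-390\right) 60\right) = - \left(-1\right) \left(-23400\right) = \left(-1\right) 23400 = -23400$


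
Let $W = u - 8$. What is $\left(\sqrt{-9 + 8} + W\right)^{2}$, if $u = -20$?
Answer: $\left(28 - i\right)^{2} \approx 783.0 - 56.0 i$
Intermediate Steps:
$W = -28$ ($W = -20 - 8 = -28$)
$\left(\sqrt{-9 + 8} + W\right)^{2} = \left(\sqrt{-9 + 8} - 28\right)^{2} = \left(\sqrt{-1} - 28\right)^{2} = \left(i - 28\right)^{2} = \left(-28 + i\right)^{2}$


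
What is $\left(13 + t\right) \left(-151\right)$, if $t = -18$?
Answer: $755$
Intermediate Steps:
$\left(13 + t\right) \left(-151\right) = \left(13 - 18\right) \left(-151\right) = \left(-5\right) \left(-151\right) = 755$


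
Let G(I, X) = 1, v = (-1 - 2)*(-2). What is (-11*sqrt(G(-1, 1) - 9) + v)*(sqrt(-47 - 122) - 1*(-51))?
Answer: 306 + 78*I + sqrt(2)*(286 - 1122*I) ≈ 710.46 - 1508.7*I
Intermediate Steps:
v = 6 (v = -3*(-2) = 6)
(-11*sqrt(G(-1, 1) - 9) + v)*(sqrt(-47 - 122) - 1*(-51)) = (-11*sqrt(1 - 9) + 6)*(sqrt(-47 - 122) - 1*(-51)) = (-22*I*sqrt(2) + 6)*(sqrt(-169) + 51) = (-22*I*sqrt(2) + 6)*(13*I + 51) = (-22*I*sqrt(2) + 6)*(51 + 13*I) = (6 - 22*I*sqrt(2))*(51 + 13*I)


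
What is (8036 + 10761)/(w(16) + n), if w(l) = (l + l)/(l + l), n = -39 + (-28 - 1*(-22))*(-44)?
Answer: 18797/226 ≈ 83.173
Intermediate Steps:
n = 225 (n = -39 + (-28 + 22)*(-44) = -39 - 6*(-44) = -39 + 264 = 225)
w(l) = 1 (w(l) = (2*l)/((2*l)) = (2*l)*(1/(2*l)) = 1)
(8036 + 10761)/(w(16) + n) = (8036 + 10761)/(1 + 225) = 18797/226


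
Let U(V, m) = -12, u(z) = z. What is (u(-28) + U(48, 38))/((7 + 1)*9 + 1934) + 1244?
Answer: 1247712/1003 ≈ 1244.0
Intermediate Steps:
(u(-28) + U(48, 38))/((7 + 1)*9 + 1934) + 1244 = (-28 - 12)/((7 + 1)*9 + 1934) + 1244 = -40/(8*9 + 1934) + 1244 = -40/(72 + 1934) + 1244 = -40/2006 + 1244 = -40*1/2006 + 1244 = -20/1003 + 1244 = 1247712/1003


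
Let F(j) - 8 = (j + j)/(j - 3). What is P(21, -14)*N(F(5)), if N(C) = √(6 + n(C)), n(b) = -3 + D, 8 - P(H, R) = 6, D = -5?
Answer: 2*I*√2 ≈ 2.8284*I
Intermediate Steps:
P(H, R) = 2 (P(H, R) = 8 - 1*6 = 8 - 6 = 2)
n(b) = -8 (n(b) = -3 - 5 = -8)
F(j) = 8 + 2*j/(-3 + j) (F(j) = 8 + (j + j)/(j - 3) = 8 + (2*j)/(-3 + j) = 8 + 2*j/(-3 + j))
N(C) = I*√2 (N(C) = √(6 - 8) = √(-2) = I*√2)
P(21, -14)*N(F(5)) = 2*(I*√2) = 2*I*√2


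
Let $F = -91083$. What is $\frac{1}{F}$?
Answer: $- \frac{1}{91083} \approx -1.0979 \cdot 10^{-5}$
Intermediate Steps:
$\frac{1}{F} = \frac{1}{-91083} = - \frac{1}{91083}$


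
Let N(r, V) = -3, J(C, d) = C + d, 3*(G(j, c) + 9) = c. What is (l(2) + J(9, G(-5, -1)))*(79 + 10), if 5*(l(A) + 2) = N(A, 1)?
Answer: -3916/15 ≈ -261.07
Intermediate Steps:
G(j, c) = -9 + c/3
l(A) = -13/5 (l(A) = -2 + (1/5)*(-3) = -2 - 3/5 = -13/5)
(l(2) + J(9, G(-5, -1)))*(79 + 10) = (-13/5 + (9 + (-9 + (1/3)*(-1))))*(79 + 10) = (-13/5 + (9 + (-9 - 1/3)))*89 = (-13/5 + (9 - 28/3))*89 = (-13/5 - 1/3)*89 = -44/15*89 = -3916/15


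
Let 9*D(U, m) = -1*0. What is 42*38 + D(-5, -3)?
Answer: 1596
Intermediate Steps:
D(U, m) = 0 (D(U, m) = (-1*0)/9 = (⅑)*0 = 0)
42*38 + D(-5, -3) = 42*38 + 0 = 1596 + 0 = 1596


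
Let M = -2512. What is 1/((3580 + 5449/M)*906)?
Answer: 1256/4071342483 ≈ 3.0850e-7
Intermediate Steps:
1/((3580 + 5449/M)*906) = 1/((3580 + 5449/(-2512))*906) = (1/906)/(3580 + 5449*(-1/2512)) = (1/906)/(3580 - 5449/2512) = (1/906)/(8987511/2512) = (2512/8987511)*(1/906) = 1256/4071342483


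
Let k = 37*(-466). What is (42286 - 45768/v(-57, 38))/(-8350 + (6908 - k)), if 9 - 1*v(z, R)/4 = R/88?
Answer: 7719187/2978300 ≈ 2.5918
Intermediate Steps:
k = -17242
v(z, R) = 36 - R/22 (v(z, R) = 36 - 4*R/88 = 36 - R/22)
(42286 - 45768/v(-57, 38))/(-8350 + (6908 - k)) = (42286 - 45768/(36 - 1/22*38))/(-8350 + (6908 - 1*(-17242))) = (42286 - 45768/(36 - 19/11))/(-8350 + (6908 + 17242)) = (42286 - 45768/377/11)/(-8350 + 24150) = (42286 - 45768*11/377)/15800 = (42286 - 503448/377)*(1/15800) = (15438374/377)*(1/15800) = 7719187/2978300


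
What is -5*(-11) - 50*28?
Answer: -1345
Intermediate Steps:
-5*(-11) - 50*28 = 55 - 1400 = -1345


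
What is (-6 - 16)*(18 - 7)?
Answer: -242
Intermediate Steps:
(-6 - 16)*(18 - 7) = -22*11 = -242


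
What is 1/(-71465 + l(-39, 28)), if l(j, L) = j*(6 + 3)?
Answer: -1/71816 ≈ -1.3924e-5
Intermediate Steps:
l(j, L) = 9*j (l(j, L) = j*9 = 9*j)
1/(-71465 + l(-39, 28)) = 1/(-71465 + 9*(-39)) = 1/(-71465 - 351) = 1/(-71816) = -1/71816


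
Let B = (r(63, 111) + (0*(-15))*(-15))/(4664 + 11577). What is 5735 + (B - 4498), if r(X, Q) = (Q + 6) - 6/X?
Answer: 421894912/341061 ≈ 1237.0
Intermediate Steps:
r(X, Q) = 6 + Q - 6/X (r(X, Q) = (6 + Q) - 6/X = 6 + Q - 6/X)
B = 2455/341061 (B = ((6 + 111 - 6/63) + (0*(-15))*(-15))/(4664 + 11577) = ((6 + 111 - 6*1/63) + 0*(-15))/16241 = ((6 + 111 - 2/21) + 0)*(1/16241) = (2455/21 + 0)*(1/16241) = (2455/21)*(1/16241) = 2455/341061 ≈ 0.0071981)
5735 + (B - 4498) = 5735 + (2455/341061 - 4498) = 5735 - 1534089923/341061 = 421894912/341061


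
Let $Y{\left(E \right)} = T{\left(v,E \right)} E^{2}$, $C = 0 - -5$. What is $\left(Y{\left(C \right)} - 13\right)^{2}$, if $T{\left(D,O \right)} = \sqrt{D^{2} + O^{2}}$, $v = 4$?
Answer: $25794 - 650 \sqrt{41} \approx 21632.0$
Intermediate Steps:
$C = 5$ ($C = 0 + 5 = 5$)
$Y{\left(E \right)} = E^{2} \sqrt{16 + E^{2}}$ ($Y{\left(E \right)} = \sqrt{4^{2} + E^{2}} E^{2} = \sqrt{16 + E^{2}} E^{2} = E^{2} \sqrt{16 + E^{2}}$)
$\left(Y{\left(C \right)} - 13\right)^{2} = \left(5^{2} \sqrt{16 + 5^{2}} - 13\right)^{2} = \left(25 \sqrt{16 + 25} - 13\right)^{2} = \left(25 \sqrt{41} - 13\right)^{2} = \left(-13 + 25 \sqrt{41}\right)^{2}$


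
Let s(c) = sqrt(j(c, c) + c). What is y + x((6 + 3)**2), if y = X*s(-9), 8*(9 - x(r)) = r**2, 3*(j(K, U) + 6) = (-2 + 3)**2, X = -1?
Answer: -6489/8 - 2*I*sqrt(33)/3 ≈ -811.13 - 3.8297*I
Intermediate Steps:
j(K, U) = -17/3 (j(K, U) = -6 + (-2 + 3)**2/3 = -6 + (1/3)*1**2 = -6 + (1/3)*1 = -6 + 1/3 = -17/3)
s(c) = sqrt(-17/3 + c)
x(r) = 9 - r**2/8
y = -2*I*sqrt(33)/3 (y = -sqrt(-51 + 9*(-9))/3 = -sqrt(-51 - 81)/3 = -sqrt(-132)/3 = -2*I*sqrt(33)/3 ≈ -3.8297*I)
y + x((6 + 3)**2) = -2*I*sqrt(33)/3 + (9 - (6 + 3)**4/8) = -2*I*sqrt(33)/3 + (9 - (9**2)**2/8) = -2*I*sqrt(33)/3 + (9 - 1/8*81**2) = -2*I*sqrt(33)/3 + (9 - 1/8*6561) = -2*I*sqrt(33)/3 + (9 - 6561/8) = -2*I*sqrt(33)/3 - 6489/8 = -6489/8 - 2*I*sqrt(33)/3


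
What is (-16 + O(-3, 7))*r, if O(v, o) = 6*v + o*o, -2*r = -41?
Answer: 615/2 ≈ 307.50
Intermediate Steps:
r = 41/2 (r = -1/2*(-41) = 41/2 ≈ 20.500)
O(v, o) = o**2 + 6*v (O(v, o) = 6*v + o**2 = o**2 + 6*v)
(-16 + O(-3, 7))*r = (-16 + (7**2 + 6*(-3)))*(41/2) = (-16 + (49 - 18))*(41/2) = (-16 + 31)*(41/2) = 15*(41/2) = 615/2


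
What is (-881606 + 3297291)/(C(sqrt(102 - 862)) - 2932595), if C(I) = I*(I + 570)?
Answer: -483137*I/(228*sqrt(190) + 586671*I) ≈ -0.8235 - 0.0044114*I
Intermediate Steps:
C(I) = I*(570 + I)
(-881606 + 3297291)/(C(sqrt(102 - 862)) - 2932595) = (-881606 + 3297291)/(sqrt(102 - 862)*(570 + sqrt(102 - 862)) - 2932595) = 2415685/(sqrt(-760)*(570 + sqrt(-760)) - 2932595) = 2415685/((2*I*sqrt(190))*(570 + 2*I*sqrt(190)) - 2932595) = 2415685/(2*I*sqrt(190)*(570 + 2*I*sqrt(190)) - 2932595) = 2415685/(-2932595 + 2*I*sqrt(190)*(570 + 2*I*sqrt(190)))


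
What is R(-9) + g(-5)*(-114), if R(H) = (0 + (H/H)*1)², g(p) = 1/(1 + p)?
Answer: 59/2 ≈ 29.500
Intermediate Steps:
R(H) = 1 (R(H) = (0 + 1*1)² = (0 + 1)² = 1² = 1)
R(-9) + g(-5)*(-114) = 1 - 114/(1 - 5) = 1 - 114/(-4) = 1 - ¼*(-114) = 1 + 57/2 = 59/2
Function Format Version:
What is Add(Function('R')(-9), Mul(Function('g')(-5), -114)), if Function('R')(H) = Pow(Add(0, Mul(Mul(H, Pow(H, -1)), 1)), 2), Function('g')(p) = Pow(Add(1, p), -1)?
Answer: Rational(59, 2) ≈ 29.500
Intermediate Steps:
Function('R')(H) = 1 (Function('R')(H) = Pow(Add(0, Mul(1, 1)), 2) = Pow(Add(0, 1), 2) = Pow(1, 2) = 1)
Add(Function('R')(-9), Mul(Function('g')(-5), -114)) = Add(1, Mul(Pow(Add(1, -5), -1), -114)) = Add(1, Mul(Pow(-4, -1), -114)) = Add(1, Mul(Rational(-1, 4), -114)) = Add(1, Rational(57, 2)) = Rational(59, 2)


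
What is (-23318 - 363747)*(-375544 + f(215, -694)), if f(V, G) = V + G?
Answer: 145545342495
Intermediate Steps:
f(V, G) = G + V
(-23318 - 363747)*(-375544 + f(215, -694)) = (-23318 - 363747)*(-375544 + (-694 + 215)) = -387065*(-375544 - 479) = -387065*(-376023) = 145545342495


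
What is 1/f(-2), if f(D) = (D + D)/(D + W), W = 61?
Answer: -59/4 ≈ -14.750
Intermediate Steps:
f(D) = 2*D/(61 + D) (f(D) = (D + D)/(D + 61) = (2*D)/(61 + D) = 2*D/(61 + D))
1/f(-2) = 1/(2*(-2)/(61 - 2)) = 1/(2*(-2)/59) = 1/(2*(-2)*(1/59)) = 1/(-4/59) = -59/4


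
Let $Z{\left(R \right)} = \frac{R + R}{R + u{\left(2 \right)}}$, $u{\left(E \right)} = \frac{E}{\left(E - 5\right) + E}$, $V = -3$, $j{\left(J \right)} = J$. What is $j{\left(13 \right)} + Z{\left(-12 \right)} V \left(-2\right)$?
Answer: $\frac{163}{7} \approx 23.286$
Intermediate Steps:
$u{\left(E \right)} = \frac{E}{-5 + 2 E}$ ($u{\left(E \right)} = \frac{E}{\left(-5 + E\right) + E} = \frac{E}{-5 + 2 E}$)
$Z{\left(R \right)} = \frac{2 R}{-2 + R}$ ($Z{\left(R \right)} = \frac{R + R}{R + \frac{2}{-5 + 2 \cdot 2}} = \frac{2 R}{R + \frac{2}{-5 + 4}} = \frac{2 R}{R + \frac{2}{-1}} = \frac{2 R}{R + 2 \left(-1\right)} = \frac{2 R}{R - 2} = \frac{2 R}{-2 + R}$)
$j{\left(13 \right)} + Z{\left(-12 \right)} V \left(-2\right) = 13 + 2 \left(-12\right) \frac{1}{-2 - 12} \left(\left(-3\right) \left(-2\right)\right) = 13 + 2 \left(-12\right) \frac{1}{-14} \cdot 6 = 13 + 2 \left(-12\right) \left(- \frac{1}{14}\right) 6 = 13 + \frac{12}{7} \cdot 6 = 13 + \frac{72}{7} = \frac{163}{7}$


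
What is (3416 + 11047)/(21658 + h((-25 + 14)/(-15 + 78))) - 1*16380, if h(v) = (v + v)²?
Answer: -1407985185033/85961086 ≈ -16379.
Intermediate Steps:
h(v) = 4*v² (h(v) = (2*v)² = 4*v²)
(3416 + 11047)/(21658 + h((-25 + 14)/(-15 + 78))) - 1*16380 = (3416 + 11047)/(21658 + 4*((-25 + 14)/(-15 + 78))²) - 1*16380 = 14463/(21658 + 4*(-11/63)²) - 16380 = 14463/(21658 + 4*(121/3969)) - 16380 = 14463/(21658 + 484/3969) - 16380 = 14463/(85961086/3969) - 16380 = 14463*(3969/85961086) - 16380 = 57403647/85961086 - 16380 = -1407985185033/85961086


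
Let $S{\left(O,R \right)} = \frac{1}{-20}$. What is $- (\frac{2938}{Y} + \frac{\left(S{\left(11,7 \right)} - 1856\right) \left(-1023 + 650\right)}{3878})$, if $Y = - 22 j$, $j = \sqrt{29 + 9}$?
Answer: $- \frac{1978019}{11080} + \frac{1469 \sqrt{38}}{418} \approx -156.86$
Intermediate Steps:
$S{\left(O,R \right)} = - \frac{1}{20}$
$j = \sqrt{38} \approx 6.1644$
$Y = - 22 \sqrt{38} \approx -135.62$
$- (\frac{2938}{Y} + \frac{\left(S{\left(11,7 \right)} - 1856\right) \left(-1023 + 650\right)}{3878}) = - (\frac{2938}{\left(-22\right) \sqrt{38}} + \frac{\left(- \frac{1}{20} - 1856\right) \left(-1023 + 650\right)}{3878}) = - (2938 \left(- \frac{\sqrt{38}}{836}\right) + \left(- \frac{37121}{20}\right) \left(-373\right) \frac{1}{3878}) = - (- \frac{1469 \sqrt{38}}{418} + \frac{13846133}{20} \cdot \frac{1}{3878}) = - (- \frac{1469 \sqrt{38}}{418} + \frac{1978019}{11080}) = - (\frac{1978019}{11080} - \frac{1469 \sqrt{38}}{418}) = - \frac{1978019}{11080} + \frac{1469 \sqrt{38}}{418}$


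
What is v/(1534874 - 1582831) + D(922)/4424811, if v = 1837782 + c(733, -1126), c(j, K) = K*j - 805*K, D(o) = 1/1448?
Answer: -103313781369245/2582071910184 ≈ -40.012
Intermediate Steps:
D(o) = 1/1448
c(j, K) = -805*K + K*j
v = 1918854 (v = 1837782 - 1126*(-805 + 733) = 1837782 - 1126*(-72) = 1837782 + 81072 = 1918854)
v/(1534874 - 1582831) + D(922)/4424811 = 1918854/(1534874 - 1582831) + (1/1448)/4424811 = 1918854/(-47957) + (1/1448)*(1/4424811) = 1918854*(-1/47957) + 1/6407126328 = -274122/6851 + 1/6407126328 = -103313781369245/2582071910184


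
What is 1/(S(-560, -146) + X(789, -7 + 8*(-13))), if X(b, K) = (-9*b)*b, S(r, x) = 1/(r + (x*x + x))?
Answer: -20610/115471420289 ≈ -1.7849e-7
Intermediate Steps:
S(r, x) = 1/(r + x + x**2) (S(r, x) = 1/(r + (x**2 + x)) = 1/(r + (x + x**2)) = 1/(r + x + x**2))
X(b, K) = -9*b**2
1/(S(-560, -146) + X(789, -7 + 8*(-13))) = 1/(1/(-560 - 146 + (-146)**2) - 9*789**2) = 1/(1/(-560 - 146 + 21316) - 9*622521) = 1/(1/20610 - 5602689) = 1/(-115471420289/20610) = -20610/115471420289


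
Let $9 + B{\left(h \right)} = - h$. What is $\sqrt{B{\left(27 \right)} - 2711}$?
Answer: $i \sqrt{2747} \approx 52.412 i$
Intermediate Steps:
$B{\left(h \right)} = -9 - h$
$\sqrt{B{\left(27 \right)} - 2711} = \sqrt{\left(-9 - 27\right) - 2711} = \sqrt{-36 - 2711} = \sqrt{-2747} = i \sqrt{2747}$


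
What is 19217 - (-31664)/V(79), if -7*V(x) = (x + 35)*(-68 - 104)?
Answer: 47128573/2451 ≈ 19228.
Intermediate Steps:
V(x) = 860 + 172*x/7 (V(x) = -(x + 35)*(-68 - 104)/7 = -(35 + x)*(-172)/7 = -(-6020 - 172*x)/7 = 860 + 172*x/7)
19217 - (-31664)/V(79) = 19217 - (-31664)/(860 + (172/7)*79) = 19217 - (-31664)/(860 + 13588/7) = 19217 - (-31664)/19608/7 = 19217 - (-31664)*7/19608 = 19217 - 1*(-27706/2451) = 19217 + 27706/2451 = 47128573/2451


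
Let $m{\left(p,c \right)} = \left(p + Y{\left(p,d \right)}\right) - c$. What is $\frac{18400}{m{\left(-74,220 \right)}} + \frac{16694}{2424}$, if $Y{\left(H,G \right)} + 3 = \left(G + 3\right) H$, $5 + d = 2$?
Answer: $- \frac{6607247}{119988} \approx -55.066$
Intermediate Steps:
$d = -3$ ($d = -5 + 2 = -3$)
$Y{\left(H,G \right)} = -3 + H \left(3 + G\right)$ ($Y{\left(H,G \right)} = -3 + \left(G + 3\right) H = -3 + \left(3 + G\right) H = -3 + H \left(3 + G\right)$)
$m{\left(p,c \right)} = -3 + p - c$ ($m{\left(p,c \right)} = \left(p - 3\right) - c = \left(-3 + p\right) - c = -3 + p - c$)
$\frac{18400}{m{\left(-74,220 \right)}} + \frac{16694}{2424} = \frac{18400}{-3 - 74 - 220} + \frac{16694}{2424} = \frac{18400}{-3 - 74 - 220} + 16694 \cdot \frac{1}{2424} = \frac{18400}{-297} + \frac{8347}{1212} = 18400 \left(- \frac{1}{297}\right) + \frac{8347}{1212} = - \frac{18400}{297} + \frac{8347}{1212} = - \frac{6607247}{119988}$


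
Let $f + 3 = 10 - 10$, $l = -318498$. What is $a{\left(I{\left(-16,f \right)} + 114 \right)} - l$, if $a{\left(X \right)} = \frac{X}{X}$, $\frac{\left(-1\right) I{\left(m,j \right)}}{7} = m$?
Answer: $318499$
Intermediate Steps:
$f = -3$ ($f = -3 + \left(10 - 10\right) = -3 + 0 = -3$)
$I{\left(m,j \right)} = - 7 m$
$a{\left(X \right)} = 1$
$a{\left(I{\left(-16,f \right)} + 114 \right)} - l = 1 - -318498 = 1 + 318498 = 318499$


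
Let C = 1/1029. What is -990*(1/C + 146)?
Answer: -1163250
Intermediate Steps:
C = 1/1029 ≈ 0.00097182
-990*(1/C + 146) = -990*(1/(1/1029) + 146) = -990*(1029 + 146) = -990*1175 = -1163250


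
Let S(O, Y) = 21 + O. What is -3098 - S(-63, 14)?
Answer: -3056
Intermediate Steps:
-3098 - S(-63, 14) = -3098 - (21 - 63) = -3098 - 1*(-42) = -3098 + 42 = -3056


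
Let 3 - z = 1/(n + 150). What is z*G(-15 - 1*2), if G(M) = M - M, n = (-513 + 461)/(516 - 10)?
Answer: 0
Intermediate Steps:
n = -26/253 (n = -52/506 = -52*1/506 = -26/253 ≈ -0.10277)
G(M) = 0
z = 113519/37924 (z = 3 - 1/(-26/253 + 150) = 3 - 1/37924/253 = 3 - 1*253/37924 = 3 - 253/37924 = 113519/37924 ≈ 2.9933)
z*G(-15 - 1*2) = (113519/37924)*0 = 0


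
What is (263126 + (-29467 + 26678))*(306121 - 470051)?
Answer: -42677044410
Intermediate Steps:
(263126 + (-29467 + 26678))*(306121 - 470051) = (263126 - 2789)*(-163930) = 260337*(-163930) = -42677044410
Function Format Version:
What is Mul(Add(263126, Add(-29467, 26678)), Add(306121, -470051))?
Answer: -42677044410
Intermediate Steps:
Mul(Add(263126, Add(-29467, 26678)), Add(306121, -470051)) = Mul(Add(263126, -2789), -163930) = Mul(260337, -163930) = -42677044410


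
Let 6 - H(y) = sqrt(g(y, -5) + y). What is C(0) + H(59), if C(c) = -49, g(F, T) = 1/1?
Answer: -43 - 2*sqrt(15) ≈ -50.746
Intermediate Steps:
g(F, T) = 1
H(y) = 6 - sqrt(1 + y)
C(0) + H(59) = -49 + (6 - sqrt(1 + 59)) = -49 + (6 - sqrt(60)) = -49 + (6 - 2*sqrt(15)) = -43 - 2*sqrt(15)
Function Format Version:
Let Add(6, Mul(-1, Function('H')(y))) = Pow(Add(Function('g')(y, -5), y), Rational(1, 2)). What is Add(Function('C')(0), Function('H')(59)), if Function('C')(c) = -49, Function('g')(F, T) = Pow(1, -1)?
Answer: Add(-43, Mul(-2, Pow(15, Rational(1, 2)))) ≈ -50.746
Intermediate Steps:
Function('g')(F, T) = 1
Function('H')(y) = Add(6, Mul(-1, Pow(Add(1, y), Rational(1, 2))))
Add(Function('C')(0), Function('H')(59)) = Add(-49, Add(6, Mul(-1, Pow(Add(1, 59), Rational(1, 2))))) = Add(-49, Add(6, Mul(-1, Pow(60, Rational(1, 2))))) = Add(-49, Add(6, Mul(-1, Mul(2, Pow(15, Rational(1, 2)))))) = Add(-49, Add(6, Mul(-2, Pow(15, Rational(1, 2))))) = Add(-43, Mul(-2, Pow(15, Rational(1, 2))))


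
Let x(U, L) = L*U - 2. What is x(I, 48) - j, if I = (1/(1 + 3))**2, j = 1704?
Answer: -1703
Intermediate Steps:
I = 1/16 (I = (1/4)**2 = 1/16 ≈ 0.062500)
x(U, L) = -2 + L*U
x(I, 48) - j = (-2 + 48*(1/16)) - 1*1704 = (-2 + 3) - 1704 = 1 - 1704 = -1703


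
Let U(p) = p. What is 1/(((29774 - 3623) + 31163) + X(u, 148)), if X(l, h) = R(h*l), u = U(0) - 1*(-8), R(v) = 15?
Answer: 1/57329 ≈ 1.7443e-5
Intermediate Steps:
u = 8 (u = 0 - 1*(-8) = 0 + 8 = 8)
X(l, h) = 15
1/(((29774 - 3623) + 31163) + X(u, 148)) = 1/(((29774 - 3623) + 31163) + 15) = 1/((26151 + 31163) + 15) = 1/(57314 + 15) = 1/57329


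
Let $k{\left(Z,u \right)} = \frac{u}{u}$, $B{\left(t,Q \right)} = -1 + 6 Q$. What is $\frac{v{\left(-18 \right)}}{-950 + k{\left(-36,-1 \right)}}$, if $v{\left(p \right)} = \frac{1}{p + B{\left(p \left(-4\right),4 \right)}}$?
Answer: $- \frac{1}{4745} \approx -0.00021075$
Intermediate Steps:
$k{\left(Z,u \right)} = 1$
$v{\left(p \right)} = \frac{1}{23 + p}$ ($v{\left(p \right)} = \frac{1}{p + \left(-1 + 6 \cdot 4\right)} = \frac{1}{p + \left(-1 + 24\right)} = \frac{1}{p + 23} = \frac{1}{23 + p}$)
$\frac{v{\left(-18 \right)}}{-950 + k{\left(-36,-1 \right)}} = \frac{1}{\left(23 - 18\right) \left(-950 + 1\right)} = \frac{1}{5 \left(-949\right)} = \frac{1}{5} \left(- \frac{1}{949}\right) = - \frac{1}{4745}$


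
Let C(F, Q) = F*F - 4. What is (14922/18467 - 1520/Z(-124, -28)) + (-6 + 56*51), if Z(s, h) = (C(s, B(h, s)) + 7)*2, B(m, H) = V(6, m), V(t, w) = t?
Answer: 809626830568/284003993 ≈ 2850.8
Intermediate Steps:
B(m, H) = 6
C(F, Q) = -4 + F² (C(F, Q) = F² - 4 = -4 + F²)
Z(s, h) = 6 + 2*s² (Z(s, h) = ((-4 + s²) + 7)*2 = (3 + s²)*2 = 6 + 2*s²)
(14922/18467 - 1520/Z(-124, -28)) + (-6 + 56*51) = (14922/18467 - 1520/(6 + 2*(-124)²)) + (-6 + 56*51) = (14922*(1/18467) - 1520/(6 + 2*15376)) + (-6 + 2856) = (14922/18467 - 1520/(6 + 30752)) + 2850 = (14922/18467 - 1520/30758) + 2850 = (14922/18467 - 1520*1/30758) + 2850 = (14922/18467 - 760/15379) + 2850 = 215450518/284003993 + 2850 = 809626830568/284003993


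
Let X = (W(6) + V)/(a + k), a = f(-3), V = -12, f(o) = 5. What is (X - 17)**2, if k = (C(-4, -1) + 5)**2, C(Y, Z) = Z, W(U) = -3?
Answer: 15376/49 ≈ 313.80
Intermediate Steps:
a = 5
k = 16 (k = (-1 + 5)**2 = 4**2 = 16)
X = -5/7 (X = (-3 - 12)/(5 + 16) = -15/21 = -15*1/21 = -5/7 ≈ -0.71429)
(X - 17)**2 = (-5/7 - 17)**2 = (-124/7)**2 = 15376/49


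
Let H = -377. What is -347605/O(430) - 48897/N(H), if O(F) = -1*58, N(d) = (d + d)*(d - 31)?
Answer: 614549341/102544 ≈ 5993.0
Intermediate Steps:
N(d) = 2*d*(-31 + d) (N(d) = (2*d)*(-31 + d) = 2*d*(-31 + d))
O(F) = -58
-347605/O(430) - 48897/N(H) = -347605/(-58) - 48897*(-1/(754*(-31 - 377))) = -347605*(-1/58) - 48897/(2*(-377)*(-408)) = 347605/58 - 48897/307632 = 347605/58 - 48897*1/307632 = 347605/58 - 16299/102544 = 614549341/102544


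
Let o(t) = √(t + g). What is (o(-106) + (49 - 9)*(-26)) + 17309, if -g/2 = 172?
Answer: 16269 + 15*I*√2 ≈ 16269.0 + 21.213*I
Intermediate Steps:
g = -344 (g = -2*172 = -344)
o(t) = √(-344 + t) (o(t) = √(t - 344) = √(-344 + t))
(o(-106) + (49 - 9)*(-26)) + 17309 = (√(-344 - 106) + (49 - 9)*(-26)) + 17309 = (√(-450) + 40*(-26)) + 17309 = (15*I*√2 - 1040) + 17309 = (-1040 + 15*I*√2) + 17309 = 16269 + 15*I*√2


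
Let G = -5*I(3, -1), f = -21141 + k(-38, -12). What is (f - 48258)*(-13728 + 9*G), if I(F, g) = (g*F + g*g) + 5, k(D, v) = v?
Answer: 962244693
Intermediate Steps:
f = -21153 (f = -21141 - 12 = -21153)
I(F, g) = 5 + g² + F*g (I(F, g) = (F*g + g²) + 5 = (g² + F*g) + 5 = 5 + g² + F*g)
G = -15 (G = -5*(5 + (-1)² + 3*(-1)) = -5*(5 + 1 - 3) = -5*3 = -15)
(f - 48258)*(-13728 + 9*G) = (-21153 - 48258)*(-13728 + 9*(-15)) = -69411*(-13728 - 135) = -69411*(-13863) = 962244693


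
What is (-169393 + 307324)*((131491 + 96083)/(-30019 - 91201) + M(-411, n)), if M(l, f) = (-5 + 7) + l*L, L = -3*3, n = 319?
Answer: 30924657510213/60610 ≈ 5.1022e+8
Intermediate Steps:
L = -9
M(l, f) = 2 - 9*l (M(l, f) = (-5 + 7) + l*(-9) = 2 - 9*l)
(-169393 + 307324)*((131491 + 96083)/(-30019 - 91201) + M(-411, n)) = (-169393 + 307324)*((131491 + 96083)/(-30019 - 91201) + (2 - 9*(-411))) = 137931*(227574/(-121220) + (2 + 3699)) = 137931*(227574*(-1/121220) + 3701) = 137931*(-113787/60610 + 3701) = 137931*(224203823/60610) = 30924657510213/60610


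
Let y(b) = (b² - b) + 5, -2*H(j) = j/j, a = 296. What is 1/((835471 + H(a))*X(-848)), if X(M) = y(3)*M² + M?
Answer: 1/6607983483768 ≈ 1.5133e-13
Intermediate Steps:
H(j) = -½ (H(j) = -j/(2*j) = -½*1 = -½)
y(b) = 5 + b² - b
X(M) = M + 11*M² (X(M) = (5 + 3² - 1*3)*M² + M = (5 + 9 - 3)*M² + M = 11*M² + M = M + 11*M²)
1/((835471 + H(a))*X(-848)) = 1/((835471 - ½)*((-848*(1 + 11*(-848))))) = 1/((1670941/2)*((-848*(1 - 9328)))) = 2/(1670941*((-848*(-9327)))) = (2/1670941)/7909296 = (2/1670941)*(1/7909296) = 1/6607983483768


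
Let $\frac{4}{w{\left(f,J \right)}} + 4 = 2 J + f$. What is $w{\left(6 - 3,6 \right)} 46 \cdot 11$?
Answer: $184$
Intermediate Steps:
$w{\left(f,J \right)} = \frac{4}{-4 + f + 2 J}$ ($w{\left(f,J \right)} = \frac{4}{-4 + \left(2 J + f\right)} = \frac{4}{-4 + \left(f + 2 J\right)} = \frac{4}{-4 + f + 2 J}$)
$w{\left(6 - 3,6 \right)} 46 \cdot 11 = \frac{4}{-4 + \left(6 - 3\right) + 2 \cdot 6} \cdot 46 \cdot 11 = \frac{4}{-4 + \left(6 - 3\right) + 12} \cdot 46 \cdot 11 = \frac{4}{-4 + 3 + 12} \cdot 46 \cdot 11 = \frac{4}{11} \cdot 46 \cdot 11 = \frac{184}{11} \cdot 11 = 184$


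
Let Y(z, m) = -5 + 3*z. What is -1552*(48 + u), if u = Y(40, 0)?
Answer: -252976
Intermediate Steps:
u = 115 (u = -5 + 3*40 = -5 + 120 = 115)
-1552*(48 + u) = -1552*(48 + 115) = -1552*163 = -252976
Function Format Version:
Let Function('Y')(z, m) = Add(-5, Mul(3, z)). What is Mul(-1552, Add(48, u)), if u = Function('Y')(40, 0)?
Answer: -252976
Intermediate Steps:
u = 115 (u = Add(-5, Mul(3, 40)) = Add(-5, 120) = 115)
Mul(-1552, Add(48, u)) = Mul(-1552, Add(48, 115)) = Mul(-1552, 163) = -252976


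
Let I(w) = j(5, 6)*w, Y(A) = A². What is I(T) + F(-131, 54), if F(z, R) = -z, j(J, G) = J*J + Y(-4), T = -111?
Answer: -4420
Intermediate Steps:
j(J, G) = 16 + J² (j(J, G) = J*J + (-4)² = J² + 16 = 16 + J²)
I(w) = 41*w (I(w) = (16 + 5²)*w = (16 + 25)*w = 41*w)
I(T) + F(-131, 54) = 41*(-111) - 1*(-131) = -4551 + 131 = -4420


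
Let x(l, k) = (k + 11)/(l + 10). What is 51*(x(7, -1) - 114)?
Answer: -5784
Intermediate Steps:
x(l, k) = (11 + k)/(10 + l)
51*(x(7, -1) - 114) = 51*((11 - 1)/(10 + 7) - 114) = 51*(10/17 - 114) = 51*(-1928/17) = -5784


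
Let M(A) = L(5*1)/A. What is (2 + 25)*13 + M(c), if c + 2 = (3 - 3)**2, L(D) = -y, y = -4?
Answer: 349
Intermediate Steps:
L(D) = 4 (L(D) = -1*(-4) = 4)
c = -2 (c = -2 + (3 - 3)**2 = -2 + 0**2 = -2 + 0 = -2)
M(A) = 4/A
(2 + 25)*13 + M(c) = (2 + 25)*13 + 4/(-2) = 27*13 + 4*(-1/2) = 351 - 2 = 349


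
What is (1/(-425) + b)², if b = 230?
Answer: 9554867001/180625 ≈ 52899.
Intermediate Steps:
(1/(-425) + b)² = (1/(-425) + 230)² = (-1/425 + 230)² = (97749/425)² = 9554867001/180625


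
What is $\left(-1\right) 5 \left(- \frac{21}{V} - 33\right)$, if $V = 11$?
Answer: $\frac{1920}{11} \approx 174.55$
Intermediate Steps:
$\left(-1\right) 5 \left(- \frac{21}{V} - 33\right) = \left(-1\right) 5 \left(- \frac{21}{11} - 33\right) = - 5 \left(\left(-21\right) \frac{1}{11} - 33\right) = - 5 \left(- \frac{21}{11} - 33\right) = \left(-5\right) \left(- \frac{384}{11}\right) = \frac{1920}{11}$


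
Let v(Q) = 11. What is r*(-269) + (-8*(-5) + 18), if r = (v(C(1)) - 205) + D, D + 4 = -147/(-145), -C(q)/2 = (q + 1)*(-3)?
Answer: 7691857/145 ≈ 53047.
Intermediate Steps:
C(q) = 6 + 6*q (C(q) = -2*(q + 1)*(-3) = -2*(1 + q)*(-3) = -2*(-3 - 3*q) = 6 + 6*q)
D = -433/145 (D = -4 - 147/(-145) = -4 - 147*(-1/145) = -4 + 147/145 = -433/145 ≈ -2.9862)
r = -28563/145 (r = (11 - 205) - 433/145 = -194 - 433/145 = -28563/145 ≈ -196.99)
r*(-269) + (-8*(-5) + 18) = -28563/145*(-269) + (-8*(-5) + 18) = 7683447/145 + (40 + 18) = 7683447/145 + 58 = 7691857/145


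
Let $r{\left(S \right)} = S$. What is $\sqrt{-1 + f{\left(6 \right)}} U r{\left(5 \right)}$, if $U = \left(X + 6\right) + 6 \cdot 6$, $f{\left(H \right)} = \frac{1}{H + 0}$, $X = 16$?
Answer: $\frac{145 i \sqrt{30}}{3} \approx 264.73 i$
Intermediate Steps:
$f{\left(H \right)} = \frac{1}{H}$
$U = 58$ ($U = \left(16 + 6\right) + 6 \cdot 6 = 22 + 36 = 58$)
$\sqrt{-1 + f{\left(6 \right)}} U r{\left(5 \right)} = \sqrt{-1 + \frac{1}{6}} \cdot 58 \cdot 5 = \sqrt{- \frac{5}{6}} \cdot 58 \cdot 5 = \frac{i \sqrt{30}}{6} \cdot 58 \cdot 5 = \frac{29 i \sqrt{30}}{3} \cdot 5 = \frac{145 i \sqrt{30}}{3}$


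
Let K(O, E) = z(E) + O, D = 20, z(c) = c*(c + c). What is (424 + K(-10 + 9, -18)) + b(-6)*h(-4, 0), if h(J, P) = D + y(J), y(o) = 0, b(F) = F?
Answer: 951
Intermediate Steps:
z(c) = 2*c² (z(c) = c*(2*c) = 2*c²)
K(O, E) = O + 2*E² (K(O, E) = 2*E² + O = O + 2*E²)
h(J, P) = 20 (h(J, P) = 20 + 0 = 20)
(424 + K(-10 + 9, -18)) + b(-6)*h(-4, 0) = (424 + ((-10 + 9) + 2*(-18)²)) - 6*20 = (424 + (-1 + 2*324)) - 120 = (424 + (-1 + 648)) - 120 = (424 + 647) - 120 = 1071 - 120 = 951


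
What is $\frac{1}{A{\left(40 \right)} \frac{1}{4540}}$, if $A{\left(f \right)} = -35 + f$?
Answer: $908$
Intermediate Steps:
$\frac{1}{A{\left(40 \right)} \frac{1}{4540}} = \frac{1}{\left(-35 + 40\right) \frac{1}{4540}} = \frac{1}{5 \cdot \frac{1}{4540}} = \frac{1}{\frac{1}{908}} = 908$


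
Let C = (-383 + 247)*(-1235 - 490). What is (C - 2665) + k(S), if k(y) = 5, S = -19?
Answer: 231940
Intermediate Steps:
C = 234600 (C = -136*(-1725) = 234600)
(C - 2665) + k(S) = (234600 - 2665) + 5 = 231935 + 5 = 231940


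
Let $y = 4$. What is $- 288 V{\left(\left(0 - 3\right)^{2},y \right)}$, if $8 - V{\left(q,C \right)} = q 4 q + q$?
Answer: $93600$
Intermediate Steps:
$V{\left(q,C \right)} = 8 - q - 4 q^{2}$ ($V{\left(q,C \right)} = 8 - \left(q 4 q + q\right) = 8 - \left(4 q q + q\right) = 8 - \left(4 q^{2} + q\right) = 8 - \left(q + 4 q^{2}\right) = 8 - q - 4 q^{2}$)
$- 288 V{\left(\left(0 - 3\right)^{2},y \right)} = - 288 \left(8 - \left(0 - 3\right)^{2} - 4 \left(\left(0 - 3\right)^{2}\right)^{2}\right) = - 288 \left(8 - \left(-3\right)^{2} - 4 \left(\left(-3\right)^{2}\right)^{2}\right) = - 288 \left(8 - 9 - 4 \cdot 9^{2}\right) = - 288 \left(8 - 9 - 324\right) = \left(-288\right) \left(-325\right) = 93600$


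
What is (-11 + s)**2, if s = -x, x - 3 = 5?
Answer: 361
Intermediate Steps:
x = 8 (x = 3 + 5 = 8)
s = -8 (s = -1*8 = -8)
(-11 + s)**2 = (-11 - 8)**2 = (-19)**2 = 361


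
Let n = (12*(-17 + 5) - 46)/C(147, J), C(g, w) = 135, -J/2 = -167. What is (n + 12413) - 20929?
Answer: -229970/27 ≈ -8517.4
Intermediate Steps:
J = 334 (J = -2*(-167) = 334)
n = -38/27 (n = (12*(-17 + 5) - 46)/135 = (12*(-12) - 46)*(1/135) = (-144 - 46)*(1/135) = -190*1/135 = -38/27 ≈ -1.4074)
(n + 12413) - 20929 = (-38/27 + 12413) - 20929 = 335113/27 - 20929 = -229970/27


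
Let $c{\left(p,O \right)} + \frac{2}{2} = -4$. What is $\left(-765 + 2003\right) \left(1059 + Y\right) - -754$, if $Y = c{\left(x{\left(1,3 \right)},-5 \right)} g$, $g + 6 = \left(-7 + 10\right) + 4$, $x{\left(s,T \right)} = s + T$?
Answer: $1305606$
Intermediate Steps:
$x{\left(s,T \right)} = T + s$
$c{\left(p,O \right)} = -5$ ($c{\left(p,O \right)} = -1 - 4 = -5$)
$g = 1$ ($g = -6 + \left(\left(-7 + 10\right) + 4\right) = -6 + \left(3 + 4\right) = -6 + 7 = 1$)
$Y = -5$ ($Y = \left(-5\right) 1 = -5$)
$\left(-765 + 2003\right) \left(1059 + Y\right) - -754 = \left(-765 + 2003\right) \left(1059 - 5\right) - -754 = 1238 \cdot 1054 + 754 = 1304852 + 754 = 1305606$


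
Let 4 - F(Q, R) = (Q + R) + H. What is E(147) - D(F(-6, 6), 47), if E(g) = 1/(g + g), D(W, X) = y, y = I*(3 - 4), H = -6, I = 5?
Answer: 1471/294 ≈ 5.0034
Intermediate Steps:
F(Q, R) = 10 - Q - R (F(Q, R) = 4 - ((Q + R) - 6) = 4 - (-6 + Q + R) = 4 + (6 - Q - R) = 10 - Q - R)
y = -5 (y = 5*(3 - 4) = 5*(-1) = -5)
D(W, X) = -5
E(g) = 1/(2*g)
E(147) - D(F(-6, 6), 47) = (1/2)/147 - 1*(-5) = (1/2)*(1/147) + 5 = 1/294 + 5 = 1471/294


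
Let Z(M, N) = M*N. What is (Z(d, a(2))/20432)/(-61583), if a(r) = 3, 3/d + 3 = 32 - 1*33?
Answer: 9/5033055424 ≈ 1.7882e-9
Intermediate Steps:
d = -¾ (d = 3/(-3 + (32 - 1*33)) = 3/(-3 + (32 - 33)) = 3/(-3 - 1) = 3/(-4) = 3*(-¼) = -¾ ≈ -0.75000)
(Z(d, a(2))/20432)/(-61583) = (-¾*3/20432)/(-61583) = -9/4*1/20432*(-1/61583) = -9/81728*(-1/61583) = 9/5033055424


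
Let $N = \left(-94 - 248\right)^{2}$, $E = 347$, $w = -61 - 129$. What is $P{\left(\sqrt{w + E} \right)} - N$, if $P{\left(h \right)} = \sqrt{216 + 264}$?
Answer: $-116964 + 4 \sqrt{30} \approx -1.1694 \cdot 10^{5}$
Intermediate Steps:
$w = -190$
$P{\left(h \right)} = 4 \sqrt{30}$ ($P{\left(h \right)} = \sqrt{480} = 4 \sqrt{30}$)
$N = 116964$ ($N = \left(-342\right)^{2} = 116964$)
$P{\left(\sqrt{w + E} \right)} - N = 4 \sqrt{30} - 116964 = -116964 + 4 \sqrt{30}$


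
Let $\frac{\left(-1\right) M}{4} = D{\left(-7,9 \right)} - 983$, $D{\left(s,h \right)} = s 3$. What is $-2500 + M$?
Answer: $1516$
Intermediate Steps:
$D{\left(s,h \right)} = 3 s$
$M = 4016$ ($M = - 4 \left(3 \left(-7\right) - 983\right) = - 4 \left(-21 - 983\right) = \left(-4\right) \left(-1004\right) = 4016$)
$-2500 + M = -2500 + 4016 = 1516$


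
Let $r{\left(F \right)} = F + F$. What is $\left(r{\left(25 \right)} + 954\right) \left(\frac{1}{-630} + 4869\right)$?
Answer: $\frac{1539869438}{315} \approx 4.8885 \cdot 10^{6}$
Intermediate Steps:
$r{\left(F \right)} = 2 F$
$\left(r{\left(25 \right)} + 954\right) \left(\frac{1}{-630} + 4869\right) = \left(2 \cdot 25 + 954\right) \left(\frac{1}{-630} + 4869\right) = \left(50 + 954\right) \left(- \frac{1}{630} + 4869\right) = 1004 \cdot \frac{3067469}{630} = \frac{1539869438}{315}$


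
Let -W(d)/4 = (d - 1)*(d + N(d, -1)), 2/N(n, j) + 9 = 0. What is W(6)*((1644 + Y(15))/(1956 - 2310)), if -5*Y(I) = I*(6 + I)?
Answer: 274040/531 ≈ 516.08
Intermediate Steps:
N(n, j) = -2/9 (N(n, j) = 2/(-9 + 0) = 2/(-9) = 2*(-⅑) = -2/9)
Y(I) = -I*(6 + I)/5
W(d) = -4*(-1 + d)*(-2/9 + d) (W(d) = -4*(d - 1)*(d - 2/9) = -4*(-1 + d)*(-2/9 + d))
W(6)*((1644 + Y(15))/(1956 - 2310)) = (-8/9 - 4*6² + (44/9)*6)*((1644 - ⅕*15*(6 + 15))/(1956 - 2310)) = (-8/9 - 4*36 + 88/3)*((1644 - ⅕*15*21)/(-354)) = (-8/9 - 144 + 88/3)*((1644 - 63)*(-1/354)) = -548080*(-1)/(3*354) = -1040/9*(-527/118) = 274040/531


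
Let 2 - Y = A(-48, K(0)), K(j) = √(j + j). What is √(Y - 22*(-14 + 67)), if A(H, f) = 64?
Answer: 2*I*√307 ≈ 35.043*I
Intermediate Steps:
K(j) = √2*√j (K(j) = √(2*j) = √2*√j)
Y = -62 (Y = 2 - 1*64 = 2 - 64 = -62)
√(Y - 22*(-14 + 67)) = √(-62 - 22*(-14 + 67)) = √(-62 - 22*53) = √(-62 - 1166) = √(-1228) = 2*I*√307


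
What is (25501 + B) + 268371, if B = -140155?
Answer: 153717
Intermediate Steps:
(25501 + B) + 268371 = (25501 - 140155) + 268371 = -114654 + 268371 = 153717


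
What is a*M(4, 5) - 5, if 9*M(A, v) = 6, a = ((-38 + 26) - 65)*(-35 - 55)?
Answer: 4615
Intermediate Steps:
a = 6930 (a = (-12 - 65)*(-90) = -77*(-90) = 6930)
M(A, v) = ⅔ (M(A, v) = (⅑)*6 = ⅔)
a*M(4, 5) - 5 = 6930*(⅔) - 5 = 4620 - 5 = 4615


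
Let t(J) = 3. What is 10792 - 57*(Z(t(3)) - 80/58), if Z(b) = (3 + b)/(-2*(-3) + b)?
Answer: 314146/29 ≈ 10833.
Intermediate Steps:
Z(b) = (3 + b)/(6 + b)
10792 - 57*(Z(t(3)) - 80/58) = 10792 - 57*((3 + 3)/(6 + 3) - 80/58) = 10792 - 57*(6/9 - 80*1/58) = 10792 - 57*((1/9)*6 - 40/29) = 10792 - 57*(2/3 - 40/29) = 10792 - 57*(-62/87) = 10792 + 1178/29 = 314146/29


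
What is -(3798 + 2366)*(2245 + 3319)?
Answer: -34296496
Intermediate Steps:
-(3798 + 2366)*(2245 + 3319) = -6164*5564 = -1*34296496 = -34296496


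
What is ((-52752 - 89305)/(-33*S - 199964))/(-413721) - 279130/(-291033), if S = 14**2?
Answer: 882930631791277/920583227174688 ≈ 0.95910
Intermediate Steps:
S = 196
((-52752 - 89305)/(-33*S - 199964))/(-413721) - 279130/(-291033) = ((-52752 - 89305)/(-33*196 - 199964))/(-413721) - 279130/(-291033) = -142057/(-6468 - 199964)*(-1/413721) - 279130*(-1/291033) = -142057/(-206432)*(-1/413721) + 279130/291033 = -142057*(-1/206432)*(-1/413721) + 279130/291033 = (142057/206432)*(-1/413721) + 279130/291033 = -142057/85405253472 + 279130/291033 = 882930631791277/920583227174688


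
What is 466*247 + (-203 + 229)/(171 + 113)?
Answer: 16344497/142 ≈ 1.1510e+5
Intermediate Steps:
466*247 + (-203 + 229)/(171 + 113) = 115102 + 26/284 = 115102 + 26*(1/284) = 115102 + 13/142 = 16344497/142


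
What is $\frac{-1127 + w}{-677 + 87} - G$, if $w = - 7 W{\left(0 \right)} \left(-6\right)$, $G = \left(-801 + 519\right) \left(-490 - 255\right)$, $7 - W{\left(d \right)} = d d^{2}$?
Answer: $- \frac{123952267}{590} \approx -2.1009 \cdot 10^{5}$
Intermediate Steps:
$W{\left(d \right)} = 7 - d^{3}$ ($W{\left(d \right)} = 7 - d d^{2} = 7 - d^{3}$)
$G = 210090$ ($G = \left(-282\right) \left(-745\right) = 210090$)
$w = 294$ ($w = - 7 \left(7 - 0^{3}\right) \left(-6\right) = - 7 \left(7 - 0\right) \left(-6\right) = - 7 \left(7 + 0\right) \left(-6\right) = \left(-7\right) 7 \left(-6\right) = \left(-49\right) \left(-6\right) = 294$)
$\frac{-1127 + w}{-677 + 87} - G = \frac{-1127 + 294}{-677 + 87} - 210090 = - \frac{833}{-590} - 210090 = \left(-833\right) \left(- \frac{1}{590}\right) - 210090 = \frac{833}{590} - 210090 = - \frac{123952267}{590}$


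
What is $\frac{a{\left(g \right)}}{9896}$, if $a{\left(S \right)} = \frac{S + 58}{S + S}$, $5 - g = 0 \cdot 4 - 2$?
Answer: $\frac{65}{138544} \approx 0.00046916$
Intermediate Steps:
$g = 7$ ($g = 5 - \left(0 \cdot 4 - 2\right) = 5 - \left(0 - 2\right) = 5 - -2 = 5 + 2 = 7$)
$a{\left(S \right)} = \frac{58 + S}{2 S}$
$\frac{a{\left(g \right)}}{9896} = \frac{\frac{1}{2} \cdot \frac{1}{7} \left(58 + 7\right)}{9896} = \frac{1}{2} \cdot \frac{1}{7} \cdot 65 \cdot \frac{1}{9896} = \frac{65}{14} \cdot \frac{1}{9896} = \frac{65}{138544}$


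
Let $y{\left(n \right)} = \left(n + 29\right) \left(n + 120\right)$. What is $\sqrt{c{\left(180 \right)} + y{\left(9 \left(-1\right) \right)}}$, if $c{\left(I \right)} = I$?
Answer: $20 \sqrt{6} \approx 48.99$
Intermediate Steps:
$y{\left(n \right)} = \left(29 + n\right) \left(120 + n\right)$
$\sqrt{c{\left(180 \right)} + y{\left(9 \left(-1\right) \right)}} = \sqrt{180 + \left(3480 + \left(9 \left(-1\right)\right)^{2} + 149 \cdot 9 \left(-1\right)\right)} = \sqrt{180 + \left(3480 + \left(-9\right)^{2} + 149 \left(-9\right)\right)} = \sqrt{180 + \left(3480 + 81 - 1341\right)} = \sqrt{180 + 2220} = \sqrt{2400} = 20 \sqrt{6}$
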